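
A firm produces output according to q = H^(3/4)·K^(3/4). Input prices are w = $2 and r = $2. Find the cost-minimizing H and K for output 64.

Cost minimization requires the marginal rate of technical substitution to equal the input-price ratio: MP_H/MP_K = w/r.
Here MP_H/MP_K = (3/4)·(K/H)/(3/4) = (K/H). Setting this equal to 2/2 = 1 gives K = H.
Substituting into q = 64: H^(3/4)·(H)^(3/4) = 64.
Solving, H = 16 and K = 16.

H* = 16, K* = 16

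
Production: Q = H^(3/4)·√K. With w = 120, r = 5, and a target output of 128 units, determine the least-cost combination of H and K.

H* = 16, K* = 256

Cost minimization requires the marginal rate of technical substitution to equal the input-price ratio: MP_H/MP_K = w/r.
Here MP_H/MP_K = (3/4)·(K/H)/(1/2) = 1.5·(K/H). Setting this equal to 120/5 = 24 gives K = 16H.
Substituting into Q = 128: H^(3/4)·(16H)^(1/2) = 128.
Solving, H = 16 and K = 256.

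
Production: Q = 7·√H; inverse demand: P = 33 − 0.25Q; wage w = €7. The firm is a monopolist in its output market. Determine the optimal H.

H* = 36

Marginal revenue from the inverse demand is MR = 33 − 0.5Q.
The marginal product is MP_H = 3.5·H^(-1/2).
A monopolist hires until marginal revenue product equals the wage: MR·MP_H = w.
At H, Q = 7·√H. Substituting and solving: (33 − 3.5·√H)·3.5·H^(-1/2) = 7 gives H = 36.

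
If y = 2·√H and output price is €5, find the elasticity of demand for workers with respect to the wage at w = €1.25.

ε = -2

MP_H = (1/2)·2·H^(-1/2), so P·MP_H = w gives 5·H^(-1/2) = w.
Solving, H(w) = (5/w)^(2). This is a constant-elasticity form: H ∝ w^(−2), so ε = −2.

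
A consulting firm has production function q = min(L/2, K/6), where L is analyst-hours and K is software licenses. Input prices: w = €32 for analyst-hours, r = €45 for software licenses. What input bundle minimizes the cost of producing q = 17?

L* = 34, K* = 102

With a fixed-proportions technology, the cost-minimizing bundle uses no slack in either input: L/2 = K/6 = q.
So L = 2·17 = 34 and K = 6·17 = 102.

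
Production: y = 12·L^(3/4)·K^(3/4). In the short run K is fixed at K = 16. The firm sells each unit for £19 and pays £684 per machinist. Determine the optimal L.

L* = 16

With K = 16, MP_L = (3/4)·12·L^(-1/4)·16^(3/4) = 72·L^(-1/4).
Profit maximization for a price taker requires P·MP_L = w: 19·72·L^(-1/4) = 684.
So L^(-1/4) = 0.5, which gives L = 16.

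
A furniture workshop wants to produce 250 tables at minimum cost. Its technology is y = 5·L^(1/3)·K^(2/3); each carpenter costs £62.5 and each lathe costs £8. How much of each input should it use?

Cost minimization requires the marginal rate of technical substitution to equal the input-price ratio: MP_L/MP_K = w/r.
Here MP_L/MP_K = (1/3)·(K/L)/(2/3) = 0.5·(K/L). Setting this equal to 62.5/8 = 7.8125 gives K = 15.625L.
Substituting into y = 250: 5·L^(1/3)·(15.625L)^(2/3) = 250.
Solving, L = 8 and K = 125.

L* = 8, K* = 125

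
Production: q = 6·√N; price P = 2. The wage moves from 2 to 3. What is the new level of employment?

From P·MP_N = w with MP_N = 3·N^(-1/2), the labor demand is N(w) = (6/w)^(2).
At w = 2: N = 9. At w = 3: N = 4.

N* = 4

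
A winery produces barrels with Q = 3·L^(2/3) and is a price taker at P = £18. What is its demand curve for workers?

L(w) = 46656/w³

MP_L = (2/3)·3·L^(-1/3) = 2·L^(-1/3).
Setting P·MP_L = w: 36·L^(-1/3) = w.
Solving for L: L^(-1/3) = w/36, so L = (36/w)^(3).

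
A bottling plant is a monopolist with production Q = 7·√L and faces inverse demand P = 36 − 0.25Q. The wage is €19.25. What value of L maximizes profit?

L* = 16

Marginal revenue from the inverse demand is MR = 36 − 0.5Q.
The marginal product is MP_L = 3.5·L^(-1/2).
A monopolist hires until marginal revenue product equals the wage: MR·MP_L = w.
At L, Q = 7·√L. Substituting and solving: (36 − 3.5·√L)·3.5·L^(-1/2) = 19.25 gives L = 16.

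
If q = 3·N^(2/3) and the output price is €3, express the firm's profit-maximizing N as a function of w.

MP_N = (2/3)·3·N^(-1/3) = 2·N^(-1/3).
Setting P·MP_N = w: 6·N^(-1/3) = w.
Solving for N: N^(-1/3) = w/6, so N = (6/w)^(3).

N(w) = 216/w³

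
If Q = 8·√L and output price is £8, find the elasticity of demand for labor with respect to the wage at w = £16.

ε = -2

MP_L = (1/2)·8·L^(-1/2), so P·MP_L = w gives 32·L^(-1/2) = w.
Solving, L(w) = (32/w)^(2). This is a constant-elasticity form: L ∝ w^(−2), so ε = −2.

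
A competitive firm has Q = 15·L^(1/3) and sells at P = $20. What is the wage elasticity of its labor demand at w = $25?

MP_L = (1/3)·15·L^(-2/3), so P·MP_L = w gives 100·L^(-2/3) = w.
Solving, L(w) = (100/w)^(3/2). This is a constant-elasticity form: L ∝ w^(−3/2), so ε = −3/2.

ε = -1.5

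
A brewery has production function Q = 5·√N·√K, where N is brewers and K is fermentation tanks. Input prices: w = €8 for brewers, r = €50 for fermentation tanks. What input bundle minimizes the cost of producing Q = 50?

Cost minimization requires the marginal rate of technical substitution to equal the input-price ratio: MP_N/MP_K = w/r.
Here MP_N/MP_K = (1/2)·(K/N)/(1/2) = (K/N). Setting this equal to 8/50 = 0.16 gives K = 0.16N.
Substituting into Q = 50: 5·N^(1/2)·(0.16N)^(1/2) = 50.
Solving, N = 25 and K = 4.

N* = 25, K* = 4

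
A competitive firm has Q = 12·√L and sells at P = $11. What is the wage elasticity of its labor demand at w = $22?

MP_L = (1/2)·12·L^(-1/2), so P·MP_L = w gives 66·L^(-1/2) = w.
Solving, L(w) = (66/w)^(2). This is a constant-elasticity form: L ∝ w^(−2), so ε = −2.

ε = -2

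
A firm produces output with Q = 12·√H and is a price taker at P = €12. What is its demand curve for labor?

H(w) = 5184/w²

MP_H = (1/2)·12·H^(-1/2) = 6·H^(-1/2).
Setting P·MP_H = w: 72·H^(-1/2) = w.
Solving for H: H^(-1/2) = w/72, so H = (72/w)^(2).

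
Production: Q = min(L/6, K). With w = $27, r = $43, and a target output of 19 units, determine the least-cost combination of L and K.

With a fixed-proportions technology, the cost-minimizing bundle uses no slack in either input: L/6 = K = Q.
So L = 6·19 = 114 and K = 19.

L* = 114, K* = 19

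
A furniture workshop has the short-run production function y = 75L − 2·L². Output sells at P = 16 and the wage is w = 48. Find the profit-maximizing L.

L* = 18

The marginal product of L is MP_L = 75 − 4L.
A price-taking firm hires until the value of the marginal product equals the wage: P·MP_L = w, so 16·(75 − 4L) = 48.
Then 75 − 4L = 3, giving L = 18.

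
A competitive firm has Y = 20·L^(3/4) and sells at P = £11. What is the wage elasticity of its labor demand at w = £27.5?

ε = -4

MP_L = (3/4)·20·L^(-1/4), so P·MP_L = w gives 165·L^(-1/4) = w.
Solving, L(w) = (165/w)^(4). This is a constant-elasticity form: L ∝ w^(−4), so ε = −4.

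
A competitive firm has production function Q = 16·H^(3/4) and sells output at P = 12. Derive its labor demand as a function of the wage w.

H(w) = (144/w)^(4)

MP_H = (3/4)·16·H^(-1/4) = 12·H^(-1/4).
Setting P·MP_H = w: 144·H^(-1/4) = w.
Solving for H: H^(-1/4) = w/144, so H = (144/w)^(4).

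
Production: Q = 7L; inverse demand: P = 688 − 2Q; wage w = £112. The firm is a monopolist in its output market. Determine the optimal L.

L* = 24

Marginal revenue from the inverse demand is MR = 688 − 4Q.
The marginal product is MP_L = 7.
A monopolist hires until marginal revenue product equals the wage: MR·MP_L = w.
(688 − 28L)·7 = 112, so L = 24.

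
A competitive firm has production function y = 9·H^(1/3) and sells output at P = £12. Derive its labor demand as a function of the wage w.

H(w) = (36/w)^(3/2)

MP_H = (1/3)·9·H^(-2/3) = 3·H^(-2/3).
Setting P·MP_H = w: 36·H^(-2/3) = w.
Solving for H: H^(-2/3) = w/36, so H = (36/w)^(3/2).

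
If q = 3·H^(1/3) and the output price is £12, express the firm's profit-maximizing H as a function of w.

MP_H = (1/3)·3·H^(-2/3) = H^(-2/3).
Setting P·MP_H = w: 12·H^(-2/3) = w.
Solving for H: H^(-2/3) = w/12, so H = (12/w)^(3/2).

H(w) = (12/w)^(3/2)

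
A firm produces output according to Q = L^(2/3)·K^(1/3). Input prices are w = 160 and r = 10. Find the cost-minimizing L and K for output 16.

Cost minimization requires the marginal rate of technical substitution to equal the input-price ratio: MP_L/MP_K = w/r.
Here MP_L/MP_K = (2/3)·(K/L)/(1/3) = 2·(K/L). Setting this equal to 160/10 = 16 gives K = 8L.
Substituting into Q = 16: L^(2/3)·(8L)^(1/3) = 16.
Solving, L = 8 and K = 64.

L* = 8, K* = 64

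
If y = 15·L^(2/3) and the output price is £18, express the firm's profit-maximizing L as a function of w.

L(w) = 5832000/w³

MP_L = (2/3)·15·L^(-1/3) = 10·L^(-1/3).
Setting P·MP_L = w: 180·L^(-1/3) = w.
Solving for L: L^(-1/3) = w/180, so L = (180/w)^(3).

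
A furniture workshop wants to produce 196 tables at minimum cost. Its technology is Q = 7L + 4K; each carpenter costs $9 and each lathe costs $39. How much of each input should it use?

The inputs are perfect substitutes, so the firm uses whichever has the lower cost per unit of output.
Cost per unit of output via L is w/7 = 9/7; via K it is r/4 = 9.75. L is cheaper.
Producing Q = 196 with L alone: L = 28, K = 0.

L* = 28, K* = 0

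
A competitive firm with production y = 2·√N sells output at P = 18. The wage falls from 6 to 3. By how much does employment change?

From P·MP_N = w with MP_N = N^(-1/2), the labor demand is N(w) = (18/w)^(2).
At w = 6: N = 9. At w = 3: N = 36.
ΔN = 36 − 9 = 27.

ΔN = 27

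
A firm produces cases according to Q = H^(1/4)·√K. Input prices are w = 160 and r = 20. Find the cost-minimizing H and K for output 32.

H* = 16, K* = 256

Cost minimization requires the marginal rate of technical substitution to equal the input-price ratio: MP_H/MP_K = w/r.
Here MP_H/MP_K = (1/4)·(K/H)/(1/2) = 0.5·(K/H). Setting this equal to 160/20 = 8 gives K = 16H.
Substituting into Q = 32: H^(1/4)·(16H)^(1/2) = 32.
Solving, H = 16 and K = 256.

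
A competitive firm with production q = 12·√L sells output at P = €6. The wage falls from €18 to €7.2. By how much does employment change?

ΔL = 21

From P·MP_L = w with MP_L = 6·L^(-1/2), the labor demand is L(w) = (36/w)^(2).
At w = 18: L = 4. At w = 7.2: L = 25.
ΔL = 25 − 4 = 21.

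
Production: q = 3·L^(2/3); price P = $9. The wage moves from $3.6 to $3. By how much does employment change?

ΔL = 91

From P·MP_L = w with MP_L = 2·L^(-1/3), the labor demand is L(w) = (18/w)^(3).
At w = 3.6: L = 125. At w = 3: L = 216.
ΔL = 216 − 125 = 91.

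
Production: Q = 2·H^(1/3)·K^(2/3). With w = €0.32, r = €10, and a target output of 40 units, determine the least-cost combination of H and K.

Cost minimization requires the marginal rate of technical substitution to equal the input-price ratio: MP_H/MP_K = w/r.
Here MP_H/MP_K = (1/3)·(K/H)/(2/3) = 0.5·(K/H). Setting this equal to 0.32/10 = 0.032 gives K = 0.064H.
Substituting into Q = 40: 2·H^(1/3)·(0.064H)^(2/3) = 40.
Solving, H = 125 and K = 8.

H* = 125, K* = 8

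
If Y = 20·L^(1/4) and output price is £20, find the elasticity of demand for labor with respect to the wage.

MP_L = (1/4)·20·L^(-3/4), so P·MP_L = w gives 100·L^(-3/4) = w.
Solving, L(w) = (100/w)^(4/3). This is a constant-elasticity form: L ∝ w^(−4/3), so ε = −4/3.

ε = -4/3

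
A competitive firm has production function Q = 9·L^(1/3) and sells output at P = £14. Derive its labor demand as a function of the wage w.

MP_L = (1/3)·9·L^(-2/3) = 3·L^(-2/3).
Setting P·MP_L = w: 42·L^(-2/3) = w.
Solving for L: L^(-2/3) = w/42, so L = (42/w)^(3/2).

L(w) = (42/w)^(3/2)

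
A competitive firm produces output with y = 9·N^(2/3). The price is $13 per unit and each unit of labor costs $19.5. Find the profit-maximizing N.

MP_N = (2/3)·9·N^(-1/3) = 6·N^(-1/3).
Profit maximization for a price taker requires P·MP_N = w: 13·6·N^(-1/3) = 19.5.
So N^(-1/3) = 0.25, which gives N = 64.

N* = 64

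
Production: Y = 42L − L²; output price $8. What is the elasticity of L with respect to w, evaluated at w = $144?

ε = -0.75

From P·MP_L = w with MP_L = 42 − 2L, labor demand is L(w) = (42 − w/8)/2.
dL/dw = −1/(16) = -0.0625.
At w = 144, L = 12, so ε = (dL/dw)·(w/L) = (-0.0625)·(144/12) = -0.75.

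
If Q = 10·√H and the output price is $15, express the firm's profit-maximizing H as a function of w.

H(w) = 5625/w²

MP_H = (1/2)·10·H^(-1/2) = 5·H^(-1/2).
Setting P·MP_H = w: 75·H^(-1/2) = w.
Solving for H: H^(-1/2) = w/75, so H = (75/w)^(2).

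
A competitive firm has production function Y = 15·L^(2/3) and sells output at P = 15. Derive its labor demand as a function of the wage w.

MP_L = (2/3)·15·L^(-1/3) = 10·L^(-1/3).
Setting P·MP_L = w: 150·L^(-1/3) = w.
Solving for L: L^(-1/3) = w/150, so L = (150/w)^(3).

L(w) = 3375000/w³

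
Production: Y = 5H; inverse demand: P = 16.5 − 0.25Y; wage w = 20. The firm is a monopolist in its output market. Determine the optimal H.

Marginal revenue from the inverse demand is MR = 16.5 − 0.5Y.
The marginal product is MP_H = 5.
A monopolist hires until marginal revenue product equals the wage: MR·MP_H = w.
(16.5 − 2.5H)·5 = 20, so H = 5.

H* = 5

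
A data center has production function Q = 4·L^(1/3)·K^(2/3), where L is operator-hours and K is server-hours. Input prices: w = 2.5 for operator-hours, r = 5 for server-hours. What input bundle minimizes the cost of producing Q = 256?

L* = 64, K* = 64

Cost minimization requires the marginal rate of technical substitution to equal the input-price ratio: MP_L/MP_K = w/r.
Here MP_L/MP_K = (1/3)·(K/L)/(2/3) = 0.5·(K/L). Setting this equal to 2.5/5 = 0.5 gives K = L.
Substituting into Q = 256: 4·L^(1/3)·(L)^(2/3) = 256.
Solving, L = 64 and K = 64.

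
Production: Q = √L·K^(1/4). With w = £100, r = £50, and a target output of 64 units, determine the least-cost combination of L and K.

L* = 256, K* = 256

Cost minimization requires the marginal rate of technical substitution to equal the input-price ratio: MP_L/MP_K = w/r.
Here MP_L/MP_K = (1/2)·(K/L)/(1/4) = 2·(K/L). Setting this equal to 100/50 = 2 gives K = L.
Substituting into Q = 64: L^(1/2)·(L)^(1/4) = 64.
Solving, L = 256 and K = 256.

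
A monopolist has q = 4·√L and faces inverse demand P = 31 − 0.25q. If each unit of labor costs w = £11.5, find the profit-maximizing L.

L* = 16

Marginal revenue from the inverse demand is MR = 31 − 0.5q.
The marginal product is MP_L = 2·L^(-1/2).
A monopolist hires until marginal revenue product equals the wage: MR·MP_L = w.
At L, q = 4·√L. Substituting and solving: (31 − 2·√L)·2·L^(-1/2) = 11.5 gives L = 16.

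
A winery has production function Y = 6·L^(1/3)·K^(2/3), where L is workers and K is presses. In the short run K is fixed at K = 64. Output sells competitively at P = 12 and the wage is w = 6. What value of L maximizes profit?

L* = 512

With K = 64, MP_L = (1/3)·6·L^(-2/3)·64^(2/3) = 32·L^(-2/3).
Profit maximization for a price taker requires P·MP_L = w: 12·32·L^(-2/3) = 6.
So L^(-2/3) = 0.015625, which gives L = 512.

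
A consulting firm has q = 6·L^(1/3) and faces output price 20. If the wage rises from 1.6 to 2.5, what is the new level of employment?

L* = 64

From P·MP_L = w with MP_L = 2·L^(-2/3), the labor demand is L(w) = (40/w)^(3/2).
At w = 1.6: L = 125. At w = 2.5: L = 64.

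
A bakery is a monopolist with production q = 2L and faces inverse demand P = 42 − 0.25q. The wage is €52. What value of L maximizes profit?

Marginal revenue from the inverse demand is MR = 42 − 0.5q.
The marginal product is MP_L = 2.
A monopolist hires until marginal revenue product equals the wage: MR·MP_L = w.
(42 − L)·2 = 52, so L = 16.

L* = 16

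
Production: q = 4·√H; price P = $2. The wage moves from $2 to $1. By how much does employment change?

ΔH = 12

From P·MP_H = w with MP_H = 2·H^(-1/2), the labor demand is H(w) = (4/w)^(2).
At w = 2: H = 4. At w = 1: H = 16.
ΔH = 16 − 4 = 12.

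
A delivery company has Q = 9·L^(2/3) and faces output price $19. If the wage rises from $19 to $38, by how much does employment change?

ΔL = -189

From P·MP_L = w with MP_L = 6·L^(-1/3), the labor demand is L(w) = (114/w)^(3).
At w = 19: L = 216. At w = 38: L = 27.
ΔL = 27 − 216 = -189.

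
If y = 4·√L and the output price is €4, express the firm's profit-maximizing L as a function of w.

MP_L = (1/2)·4·L^(-1/2) = 2·L^(-1/2).
Setting P·MP_L = w: 8·L^(-1/2) = w.
Solving for L: L^(-1/2) = w/8, so L = (8/w)^(2).

L(w) = 64/w²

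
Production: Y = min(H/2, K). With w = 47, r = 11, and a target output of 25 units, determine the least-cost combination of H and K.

H* = 50, K* = 25

With a fixed-proportions technology, the cost-minimizing bundle uses no slack in either input: H/2 = K = Y.
So H = 2·25 = 50 and K = 25.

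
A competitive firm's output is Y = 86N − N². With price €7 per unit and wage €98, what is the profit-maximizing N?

The marginal product of N is MP_N = 86 − 2N.
A price-taking firm hires until the value of the marginal product equals the wage: P·MP_N = w, so 7·(86 − 2N) = 98.
Then 86 − 2N = 14, giving N = 36.

N* = 36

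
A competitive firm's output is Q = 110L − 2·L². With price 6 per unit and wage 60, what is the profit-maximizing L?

The marginal product of L is MP_L = 110 − 4L.
A price-taking firm hires until the value of the marginal product equals the wage: P·MP_L = w, so 6·(110 − 4L) = 60.
Then 110 − 4L = 10, giving L = 25.

L* = 25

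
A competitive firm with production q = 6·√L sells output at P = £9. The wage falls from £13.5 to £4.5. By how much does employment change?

ΔL = 32

From P·MP_L = w with MP_L = 3·L^(-1/2), the labor demand is L(w) = (27/w)^(2).
At w = 13.5: L = 4. At w = 4.5: L = 36.
ΔL = 36 − 4 = 32.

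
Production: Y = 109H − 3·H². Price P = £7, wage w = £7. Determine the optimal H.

The marginal product of H is MP_H = 109 − 6H.
A price-taking firm hires until the value of the marginal product equals the wage: P·MP_H = w, so 7·(109 − 6H) = 7.
Then 109 − 6H = 1, giving H = 18.

H* = 18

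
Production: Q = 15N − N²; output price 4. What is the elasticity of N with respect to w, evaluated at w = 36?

From P·MP_N = w with MP_N = 15 − 2N, labor demand is N(w) = (15 − w/4)/2.
dN/dw = −1/(8) = -0.125.
At w = 36, N = 3, so ε = (dN/dw)·(w/N) = (-0.125)·(36/3) = -1.5.

ε = -1.5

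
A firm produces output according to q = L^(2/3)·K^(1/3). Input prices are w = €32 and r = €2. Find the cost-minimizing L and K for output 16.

Cost minimization requires the marginal rate of technical substitution to equal the input-price ratio: MP_L/MP_K = w/r.
Here MP_L/MP_K = (2/3)·(K/L)/(1/3) = 2·(K/L). Setting this equal to 32/2 = 16 gives K = 8L.
Substituting into q = 16: L^(2/3)·(8L)^(1/3) = 16.
Solving, L = 8 and K = 64.

L* = 8, K* = 64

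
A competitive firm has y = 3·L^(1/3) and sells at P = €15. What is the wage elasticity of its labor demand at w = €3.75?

ε = -1.5

MP_L = (1/3)·3·L^(-2/3), so P·MP_L = w gives 15·L^(-2/3) = w.
Solving, L(w) = (15/w)^(3/2). This is a constant-elasticity form: L ∝ w^(−3/2), so ε = −3/2.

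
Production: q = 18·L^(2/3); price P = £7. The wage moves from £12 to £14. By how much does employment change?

ΔL = -127

From P·MP_L = w with MP_L = 12·L^(-1/3), the labor demand is L(w) = (84/w)^(3).
At w = 12: L = 343. At w = 14: L = 216.
ΔL = 216 − 343 = -127.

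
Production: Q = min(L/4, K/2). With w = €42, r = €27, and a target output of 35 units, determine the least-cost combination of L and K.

With a fixed-proportions technology, the cost-minimizing bundle uses no slack in either input: L/4 = K/2 = Q.
So L = 4·35 = 140 and K = 2·35 = 70.

L* = 140, K* = 70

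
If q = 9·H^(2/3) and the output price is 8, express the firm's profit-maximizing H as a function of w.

MP_H = (2/3)·9·H^(-1/3) = 6·H^(-1/3).
Setting P·MP_H = w: 48·H^(-1/3) = w.
Solving for H: H^(-1/3) = w/48, so H = (48/w)^(3).

H(w) = 110592/w³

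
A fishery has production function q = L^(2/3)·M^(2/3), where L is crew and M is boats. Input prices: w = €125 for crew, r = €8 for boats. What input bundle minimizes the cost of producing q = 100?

L* = 8, M* = 125

Cost minimization requires the marginal rate of technical substitution to equal the input-price ratio: MP_L/MP_M = w/r.
Here MP_L/MP_M = (2/3)·(M/L)/(2/3) = (M/L). Setting this equal to 125/8 = 15.625 gives M = 15.625L.
Substituting into q = 100: L^(2/3)·(15.625L)^(2/3) = 100.
Solving, L = 8 and M = 125.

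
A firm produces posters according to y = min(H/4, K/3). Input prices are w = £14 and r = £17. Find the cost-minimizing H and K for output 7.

With a fixed-proportions technology, the cost-minimizing bundle uses no slack in either input: H/4 = K/3 = y.
So H = 4·7 = 28 and K = 3·7 = 21.

H* = 28, K* = 21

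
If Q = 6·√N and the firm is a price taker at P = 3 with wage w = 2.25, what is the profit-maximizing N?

N* = 16

MP_N = (1/2)·6·N^(-1/2) = 3·N^(-1/2).
Profit maximization for a price taker requires P·MP_N = w: 3·3·N^(-1/2) = 2.25.
So N^(-1/2) = 0.25, which gives N = 16.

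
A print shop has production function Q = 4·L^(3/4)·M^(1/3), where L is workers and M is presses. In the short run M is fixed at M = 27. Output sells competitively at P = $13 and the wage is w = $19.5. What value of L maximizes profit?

With M = 27, MP_L = (3/4)·4·L^(-1/4)·27^(1/3) = 9·L^(-1/4).
Profit maximization for a price taker requires P·MP_L = w: 13·9·L^(-1/4) = 19.5.
So L^(-1/4) = 1/6, which gives L = 1296.

L* = 1296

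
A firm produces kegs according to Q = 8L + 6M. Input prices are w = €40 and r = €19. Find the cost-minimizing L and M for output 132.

L* = 0, M* = 22

The inputs are perfect substitutes, so the firm uses whichever has the lower cost per unit of output.
Cost per unit of output via L is w/8 = 5; via M it is r/6 = 19/6. M is cheaper.
Producing Q = 132 with M alone: L = 0, M = 22.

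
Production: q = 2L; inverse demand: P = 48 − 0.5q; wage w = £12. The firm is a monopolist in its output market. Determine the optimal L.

L* = 21

Marginal revenue from the inverse demand is MR = 48 − q.
The marginal product is MP_L = 2.
A monopolist hires until marginal revenue product equals the wage: MR·MP_L = w.
(48 − 2L)·2 = 12, so L = 21.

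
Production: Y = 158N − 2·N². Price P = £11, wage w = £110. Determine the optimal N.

The marginal product of N is MP_N = 158 − 4N.
A price-taking firm hires until the value of the marginal product equals the wage: P·MP_N = w, so 11·(158 − 4N) = 110.
Then 158 − 4N = 10, giving N = 37.

N* = 37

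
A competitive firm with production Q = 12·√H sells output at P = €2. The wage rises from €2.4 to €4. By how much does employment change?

ΔH = -16

From P·MP_H = w with MP_H = 6·H^(-1/2), the labor demand is H(w) = (12/w)^(2).
At w = 2.4: H = 25. At w = 4: H = 9.
ΔH = 9 − 25 = -16.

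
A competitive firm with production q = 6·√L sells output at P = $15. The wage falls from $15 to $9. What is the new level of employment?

From P·MP_L = w with MP_L = 3·L^(-1/2), the labor demand is L(w) = (45/w)^(2).
At w = 15: L = 9. At w = 9: L = 25.

L* = 25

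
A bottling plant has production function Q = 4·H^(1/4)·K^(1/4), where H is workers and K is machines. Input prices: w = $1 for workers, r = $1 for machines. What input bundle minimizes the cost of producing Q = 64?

Cost minimization requires the marginal rate of technical substitution to equal the input-price ratio: MP_H/MP_K = w/r.
Here MP_H/MP_K = (1/4)·(K/H)/(1/4) = (K/H). Setting this equal to 1/1 = 1 gives K = H.
Substituting into Q = 64: 4·H^(1/4)·(H)^(1/4) = 64.
Solving, H = 256 and K = 256.

H* = 256, K* = 256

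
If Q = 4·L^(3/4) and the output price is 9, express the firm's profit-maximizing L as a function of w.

L(w) = 531441/w^(4)

MP_L = (3/4)·4·L^(-1/4) = 3·L^(-1/4).
Setting P·MP_L = w: 27·L^(-1/4) = w.
Solving for L: L^(-1/4) = w/27, so L = (27/w)^(4).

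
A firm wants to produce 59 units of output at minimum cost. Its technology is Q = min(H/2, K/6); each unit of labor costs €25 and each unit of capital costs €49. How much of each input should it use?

With a fixed-proportions technology, the cost-minimizing bundle uses no slack in either input: H/2 = K/6 = Q.
So H = 2·59 = 118 and K = 6·59 = 354.

H* = 118, K* = 354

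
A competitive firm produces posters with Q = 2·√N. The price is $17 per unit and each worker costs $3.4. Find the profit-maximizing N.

MP_N = (1/2)·2·N^(-1/2) = N^(-1/2).
Profit maximization for a price taker requires P·MP_N = w: 17·N^(-1/2) = 3.4.
So N^(-1/2) = 0.2, which gives N = 25.

N* = 25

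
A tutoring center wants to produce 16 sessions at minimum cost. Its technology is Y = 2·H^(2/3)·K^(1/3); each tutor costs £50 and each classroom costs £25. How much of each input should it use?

H* = 8, K* = 8

Cost minimization requires the marginal rate of technical substitution to equal the input-price ratio: MP_H/MP_K = w/r.
Here MP_H/MP_K = (2/3)·(K/H)/(1/3) = 2·(K/H). Setting this equal to 50/25 = 2 gives K = H.
Substituting into Y = 16: 2·H^(2/3)·(H)^(1/3) = 16.
Solving, H = 8 and K = 8.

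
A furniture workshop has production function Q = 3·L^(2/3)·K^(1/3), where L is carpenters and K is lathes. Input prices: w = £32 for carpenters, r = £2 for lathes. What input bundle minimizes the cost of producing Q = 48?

Cost minimization requires the marginal rate of technical substitution to equal the input-price ratio: MP_L/MP_K = w/r.
Here MP_L/MP_K = (2/3)·(K/L)/(1/3) = 2·(K/L). Setting this equal to 32/2 = 16 gives K = 8L.
Substituting into Q = 48: 3·L^(2/3)·(8L)^(1/3) = 48.
Solving, L = 8 and K = 64.

L* = 8, K* = 64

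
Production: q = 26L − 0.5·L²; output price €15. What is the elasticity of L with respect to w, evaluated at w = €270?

ε = -2.25

From P·MP_L = w with MP_L = 26 − L, labor demand is L(w) = 26 − w/15.
dL/dw = −1/(15) = -1/15.
At w = 270, L = 8, so ε = (dL/dw)·(w/L) = (-1/15)·(270/8) = -2.25.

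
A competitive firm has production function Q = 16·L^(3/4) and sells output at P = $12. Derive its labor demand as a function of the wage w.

MP_L = (3/4)·16·L^(-1/4) = 12·L^(-1/4).
Setting P·MP_L = w: 144·L^(-1/4) = w.
Solving for L: L^(-1/4) = w/144, so L = (144/w)^(4).

L(w) = (144/w)^(4)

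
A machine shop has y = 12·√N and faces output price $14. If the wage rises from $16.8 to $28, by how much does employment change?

ΔN = -16

From P·MP_N = w with MP_N = 6·N^(-1/2), the labor demand is N(w) = (84/w)^(2).
At w = 16.8: N = 25. At w = 28: N = 9.
ΔN = 9 − 25 = -16.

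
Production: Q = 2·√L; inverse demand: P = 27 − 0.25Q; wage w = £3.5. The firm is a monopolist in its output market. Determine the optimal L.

Marginal revenue from the inverse demand is MR = 27 − 0.5Q.
The marginal product is MP_L = L^(-1/2).
A monopolist hires until marginal revenue product equals the wage: MR·MP_L = w.
At L, Q = 2·√L. Substituting and solving: (27 − √L)·L^(-1/2) = 3.5 gives L = 36.

L* = 36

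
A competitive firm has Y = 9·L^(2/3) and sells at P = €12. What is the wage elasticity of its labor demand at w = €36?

ε = -3

MP_L = (2/3)·9·L^(-1/3), so P·MP_L = w gives 72·L^(-1/3) = w.
Solving, L(w) = (72/w)^(3). This is a constant-elasticity form: L ∝ w^(−3), so ε = −3.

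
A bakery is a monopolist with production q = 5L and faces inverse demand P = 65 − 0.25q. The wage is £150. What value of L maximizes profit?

L* = 14

Marginal revenue from the inverse demand is MR = 65 − 0.5q.
The marginal product is MP_L = 5.
A monopolist hires until marginal revenue product equals the wage: MR·MP_L = w.
(65 − 2.5L)·5 = 150, so L = 14.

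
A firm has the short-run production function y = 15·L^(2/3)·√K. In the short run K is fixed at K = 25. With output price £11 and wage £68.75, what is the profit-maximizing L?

L* = 512

With K = 25, MP_L = (2/3)·15·L^(-1/3)·25^(1/2) = 50·L^(-1/3).
Profit maximization for a price taker requires P·MP_L = w: 11·50·L^(-1/3) = 68.75.
So L^(-1/3) = 0.125, which gives L = 512.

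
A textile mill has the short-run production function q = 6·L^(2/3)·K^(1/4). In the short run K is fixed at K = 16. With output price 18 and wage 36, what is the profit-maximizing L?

L* = 64

With K = 16, MP_L = (2/3)·6·L^(-1/3)·16^(1/4) = 8·L^(-1/3).
Profit maximization for a price taker requires P·MP_L = w: 18·8·L^(-1/3) = 36.
So L^(-1/3) = 0.25, which gives L = 64.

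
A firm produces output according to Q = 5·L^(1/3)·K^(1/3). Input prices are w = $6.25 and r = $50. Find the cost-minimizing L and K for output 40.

Cost minimization requires the marginal rate of technical substitution to equal the input-price ratio: MP_L/MP_K = w/r.
Here MP_L/MP_K = (1/3)·(K/L)/(1/3) = (K/L). Setting this equal to 6.25/50 = 0.125 gives K = 0.125L.
Substituting into Q = 40: 5·L^(1/3)·(0.125L)^(1/3) = 40.
Solving, L = 64 and K = 8.

L* = 64, K* = 8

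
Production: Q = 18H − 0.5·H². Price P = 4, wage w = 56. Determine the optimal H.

The marginal product of H is MP_H = 18 − H.
A price-taking firm hires until the value of the marginal product equals the wage: P·MP_H = w, so 4·(18 − H) = 56.
Then 18 − H = 14, giving H = 4.

H* = 4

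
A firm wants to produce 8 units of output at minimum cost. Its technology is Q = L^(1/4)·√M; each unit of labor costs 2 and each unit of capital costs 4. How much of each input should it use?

L* = 16, M* = 16

Cost minimization requires the marginal rate of technical substitution to equal the input-price ratio: MP_L/MP_M = w/r.
Here MP_L/MP_M = (1/4)·(M/L)/(1/2) = 0.5·(M/L). Setting this equal to 2/4 = 0.5 gives M = L.
Substituting into Q = 8: L^(1/4)·(L)^(1/2) = 8.
Solving, L = 16 and M = 16.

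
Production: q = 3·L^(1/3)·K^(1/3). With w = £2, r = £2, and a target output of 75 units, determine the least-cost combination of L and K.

Cost minimization requires the marginal rate of technical substitution to equal the input-price ratio: MP_L/MP_K = w/r.
Here MP_L/MP_K = (1/3)·(K/L)/(1/3) = (K/L). Setting this equal to 2/2 = 1 gives K = L.
Substituting into q = 75: 3·L^(1/3)·(L)^(1/3) = 75.
Solving, L = 125 and K = 125.

L* = 125, K* = 125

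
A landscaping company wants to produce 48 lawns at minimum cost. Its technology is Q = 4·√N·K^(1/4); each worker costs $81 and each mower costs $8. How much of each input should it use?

Cost minimization requires the marginal rate of technical substitution to equal the input-price ratio: MP_N/MP_K = w/r.
Here MP_N/MP_K = (1/2)·(K/N)/(1/4) = 2·(K/N). Setting this equal to 81/8 = 10.125 gives K = 5.0625N.
Substituting into Q = 48: 4·N^(1/2)·(5.0625N)^(1/4) = 48.
Solving, N = 16 and K = 81.

N* = 16, K* = 81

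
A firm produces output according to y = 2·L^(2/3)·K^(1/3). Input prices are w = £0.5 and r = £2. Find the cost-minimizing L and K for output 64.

Cost minimization requires the marginal rate of technical substitution to equal the input-price ratio: MP_L/MP_K = w/r.
Here MP_L/MP_K = (2/3)·(K/L)/(1/3) = 2·(K/L). Setting this equal to 0.5/2 = 0.25 gives K = 0.125L.
Substituting into y = 64: 2·L^(2/3)·(0.125L)^(1/3) = 64.
Solving, L = 64 and K = 8.

L* = 64, K* = 8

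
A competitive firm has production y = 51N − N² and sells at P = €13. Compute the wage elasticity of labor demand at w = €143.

From P·MP_N = w with MP_N = 51 − 2N, labor demand is N(w) = (51 − w/13)/2.
dN/dw = −1/(26) = -1/26.
At w = 143, N = 20, so ε = (dN/dw)·(w/N) = (-1/26)·(143/20) = -0.275.

ε = -0.275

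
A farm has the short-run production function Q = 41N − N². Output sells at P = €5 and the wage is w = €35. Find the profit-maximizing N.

The marginal product of N is MP_N = 41 − 2N.
A price-taking firm hires until the value of the marginal product equals the wage: P·MP_N = w, so 5·(41 − 2N) = 35.
Then 41 − 2N = 7, giving N = 17.

N* = 17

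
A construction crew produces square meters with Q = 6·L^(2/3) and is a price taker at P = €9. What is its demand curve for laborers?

L(w) = 46656/w³

MP_L = (2/3)·6·L^(-1/3) = 4·L^(-1/3).
Setting P·MP_L = w: 36·L^(-1/3) = w.
Solving for L: L^(-1/3) = w/36, so L = (36/w)^(3).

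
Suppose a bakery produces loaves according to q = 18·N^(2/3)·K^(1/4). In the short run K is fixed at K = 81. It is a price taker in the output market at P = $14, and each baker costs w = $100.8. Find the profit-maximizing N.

With K = 81, MP_N = (2/3)·18·N^(-1/3)·81^(1/4) = 36·N^(-1/3).
Profit maximization for a price taker requires P·MP_N = w: 14·36·N^(-1/3) = 100.8.
So N^(-1/3) = 0.2, which gives N = 125.

N* = 125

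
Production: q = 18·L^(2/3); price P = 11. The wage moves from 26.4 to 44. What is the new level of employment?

From P·MP_L = w with MP_L = 12·L^(-1/3), the labor demand is L(w) = (132/w)^(3).
At w = 26.4: L = 125. At w = 44: L = 27.

L* = 27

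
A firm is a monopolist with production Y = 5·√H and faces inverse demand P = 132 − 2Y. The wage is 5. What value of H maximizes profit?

Marginal revenue from the inverse demand is MR = 132 − 4Y.
The marginal product is MP_H = 2.5·H^(-1/2).
A monopolist hires until marginal revenue product equals the wage: MR·MP_H = w.
At H, Y = 5·√H. Substituting and solving: (132 − 20·√H)·2.5·H^(-1/2) = 5 gives H = 36.

H* = 36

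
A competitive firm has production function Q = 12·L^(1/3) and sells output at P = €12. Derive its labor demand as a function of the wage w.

MP_L = (1/3)·12·L^(-2/3) = 4·L^(-2/3).
Setting P·MP_L = w: 48·L^(-2/3) = w.
Solving for L: L^(-2/3) = w/48, so L = (48/w)^(3/2).

L(w) = (48/w)^(3/2)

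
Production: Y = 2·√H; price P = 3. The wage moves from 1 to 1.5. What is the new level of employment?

H* = 4

From P·MP_H = w with MP_H = H^(-1/2), the labor demand is H(w) = (3/w)^(2).
At w = 1: H = 9. At w = 1.5: H = 4.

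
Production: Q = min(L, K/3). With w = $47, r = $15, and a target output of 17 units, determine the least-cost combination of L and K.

With a fixed-proportions technology, the cost-minimizing bundle uses no slack in either input: L = K/3 = Q.
So L = 17 and K = 3·17 = 51.

L* = 17, K* = 51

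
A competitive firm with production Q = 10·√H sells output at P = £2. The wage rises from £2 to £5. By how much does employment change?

ΔH = -21

From P·MP_H = w with MP_H = 5·H^(-1/2), the labor demand is H(w) = (10/w)^(2).
At w = 2: H = 25. At w = 5: H = 4.
ΔH = 4 − 25 = -21.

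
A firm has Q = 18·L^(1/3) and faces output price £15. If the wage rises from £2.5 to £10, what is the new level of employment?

L* = 27

From P·MP_L = w with MP_L = 6·L^(-2/3), the labor demand is L(w) = (90/w)^(3/2).
At w = 2.5: L = 216. At w = 10: L = 27.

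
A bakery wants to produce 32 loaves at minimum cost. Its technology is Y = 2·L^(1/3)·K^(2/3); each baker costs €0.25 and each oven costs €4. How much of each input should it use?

L* = 64, K* = 8

Cost minimization requires the marginal rate of technical substitution to equal the input-price ratio: MP_L/MP_K = w/r.
Here MP_L/MP_K = (1/3)·(K/L)/(2/3) = 0.5·(K/L). Setting this equal to 0.25/4 = 0.0625 gives K = 0.125L.
Substituting into Y = 32: 2·L^(1/3)·(0.125L)^(2/3) = 32.
Solving, L = 64 and K = 8.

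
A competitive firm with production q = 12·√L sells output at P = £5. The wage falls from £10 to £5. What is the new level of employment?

From P·MP_L = w with MP_L = 6·L^(-1/2), the labor demand is L(w) = (30/w)^(2).
At w = 10: L = 9. At w = 5: L = 36.

L* = 36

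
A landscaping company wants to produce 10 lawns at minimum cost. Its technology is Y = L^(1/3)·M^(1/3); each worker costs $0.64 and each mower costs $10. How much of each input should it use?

Cost minimization requires the marginal rate of technical substitution to equal the input-price ratio: MP_L/MP_M = w/r.
Here MP_L/MP_M = (1/3)·(M/L)/(1/3) = (M/L). Setting this equal to 0.64/10 = 0.064 gives M = 0.064L.
Substituting into Y = 10: L^(1/3)·(0.064L)^(1/3) = 10.
Solving, L = 125 and M = 8.

L* = 125, M* = 8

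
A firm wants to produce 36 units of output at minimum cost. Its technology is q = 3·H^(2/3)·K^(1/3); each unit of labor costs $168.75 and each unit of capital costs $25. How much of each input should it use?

Cost minimization requires the marginal rate of technical substitution to equal the input-price ratio: MP_H/MP_K = w/r.
Here MP_H/MP_K = (2/3)·(K/H)/(1/3) = 2·(K/H). Setting this equal to 168.75/25 = 6.75 gives K = 3.375H.
Substituting into q = 36: 3·H^(2/3)·(3.375H)^(1/3) = 36.
Solving, H = 8 and K = 27.

H* = 8, K* = 27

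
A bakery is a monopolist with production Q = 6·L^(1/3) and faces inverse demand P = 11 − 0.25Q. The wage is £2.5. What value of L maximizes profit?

Marginal revenue from the inverse demand is MR = 11 − 0.5Q.
The marginal product is MP_L = 2·L^(-2/3).
A monopolist hires until marginal revenue product equals the wage: MR·MP_L = w.
At L, Q = 6·L^(1/3). Substituting and solving: (11 − 3·L^(1/3))·2·L^(-2/3) = 2.5 gives L = 8.

L* = 8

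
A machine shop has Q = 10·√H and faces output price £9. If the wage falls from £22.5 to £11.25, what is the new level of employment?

H* = 16

From P·MP_H = w with MP_H = 5·H^(-1/2), the labor demand is H(w) = (45/w)^(2).
At w = 22.5: H = 4. At w = 11.25: H = 16.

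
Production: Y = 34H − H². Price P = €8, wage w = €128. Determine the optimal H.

The marginal product of H is MP_H = 34 − 2H.
A price-taking firm hires until the value of the marginal product equals the wage: P·MP_H = w, so 8·(34 − 2H) = 128.
Then 34 − 2H = 16, giving H = 9.

H* = 9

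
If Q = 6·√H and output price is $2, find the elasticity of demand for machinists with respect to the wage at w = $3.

ε = -2

MP_H = (1/2)·6·H^(-1/2), so P·MP_H = w gives 6·H^(-1/2) = w.
Solving, H(w) = (6/w)^(2). This is a constant-elasticity form: H ∝ w^(−2), so ε = −2.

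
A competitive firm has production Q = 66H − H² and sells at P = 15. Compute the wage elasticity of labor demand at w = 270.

From P·MP_H = w with MP_H = 66 − 2H, labor demand is H(w) = (66 − w/15)/2.
dH/dw = −1/(30) = -1/30.
At w = 270, H = 24, so ε = (dH/dw)·(w/H) = (-1/30)·(270/24) = -0.375.

ε = -0.375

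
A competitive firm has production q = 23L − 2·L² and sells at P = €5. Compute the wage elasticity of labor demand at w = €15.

ε = -0.15

From P·MP_L = w with MP_L = 23 − 4L, labor demand is L(w) = (23 − w/5)/4.
dL/dw = −1/(20) = -0.05.
At w = 15, L = 5, so ε = (dL/dw)·(w/L) = (-0.05)·(15/5) = -0.15.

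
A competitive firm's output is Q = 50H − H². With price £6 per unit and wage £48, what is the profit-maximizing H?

The marginal product of H is MP_H = 50 − 2H.
A price-taking firm hires until the value of the marginal product equals the wage: P·MP_H = w, so 6·(50 − 2H) = 48.
Then 50 − 2H = 8, giving H = 21.

H* = 21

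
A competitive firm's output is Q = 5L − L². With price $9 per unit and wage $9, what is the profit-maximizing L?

L* = 2

The marginal product of L is MP_L = 5 − 2L.
A price-taking firm hires until the value of the marginal product equals the wage: P·MP_L = w, so 9·(5 − 2L) = 9.
Then 5 − 2L = 1, giving L = 2.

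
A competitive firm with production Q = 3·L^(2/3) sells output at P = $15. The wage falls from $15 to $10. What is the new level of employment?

L* = 27

From P·MP_L = w with MP_L = 2·L^(-1/3), the labor demand is L(w) = (30/w)^(3).
At w = 15: L = 8. At w = 10: L = 27.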